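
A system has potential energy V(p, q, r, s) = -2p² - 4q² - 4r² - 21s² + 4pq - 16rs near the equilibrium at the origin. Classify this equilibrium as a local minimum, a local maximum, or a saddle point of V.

The Hessian at the origin is H = [[-4, 4, 0, 0], [4, -8, 0, 0], [0, 0, -8, -16], [0, 0, -16, -42]].
Symmetric row and column elimination reduces H to a congruent diagonal form with pivots -4, -4, -8, -10.
Counting signs: 4 negative.
H is negative definite, so the origin is a strict local maximum.

local maximum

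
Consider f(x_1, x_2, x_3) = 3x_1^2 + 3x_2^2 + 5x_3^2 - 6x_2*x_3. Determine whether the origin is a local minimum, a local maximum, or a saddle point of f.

local minimum

The Hessian at the origin is H = [[6, 0, 0], [0, 6, -6], [0, -6, 10]].
Row-reducing H symmetrically gives the diagonal entries 6, 6, 4.
That gives 3 positive pivots.
H is positive definite, so the origin is a strict local minimum.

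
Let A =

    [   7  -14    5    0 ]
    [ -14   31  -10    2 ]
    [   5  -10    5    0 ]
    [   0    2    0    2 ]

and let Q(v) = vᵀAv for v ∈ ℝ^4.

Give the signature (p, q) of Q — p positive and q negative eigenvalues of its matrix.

An LDLᵀ factorisation of A has diagonal entries 7, 3, 10/7, 2/3.
That gives 4 positive pivots.

(4, 0)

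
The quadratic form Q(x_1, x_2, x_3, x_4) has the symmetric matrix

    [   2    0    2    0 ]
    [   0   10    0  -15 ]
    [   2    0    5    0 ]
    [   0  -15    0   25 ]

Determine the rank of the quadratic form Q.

Congruent diagonalization of A (simultaneous row and column reduction) yields pivots 2, 10, 3, 5/2.
That gives 4 positive pivots.
The rank is the number of nonzero pivots: 4.

4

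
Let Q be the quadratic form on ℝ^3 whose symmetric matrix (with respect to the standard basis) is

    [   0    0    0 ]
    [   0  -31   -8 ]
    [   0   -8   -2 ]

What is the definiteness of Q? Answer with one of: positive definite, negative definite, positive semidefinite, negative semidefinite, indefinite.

Symmetric row and column elimination reduces A to a congruent diagonal form with pivots 0, -31, 2/31.
Counting signs: 1 positive, 1 negative, 1 zero.
Hence Q is indefinite.

indefinite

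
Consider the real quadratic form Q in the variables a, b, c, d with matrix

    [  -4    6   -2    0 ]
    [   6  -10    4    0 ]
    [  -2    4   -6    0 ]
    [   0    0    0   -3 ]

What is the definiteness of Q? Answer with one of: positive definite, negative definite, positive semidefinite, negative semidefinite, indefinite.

Leading principal minors: Δ_1 = -4, Δ_2 = 4, Δ_3 = -16, Δ_4 = 48.
The signs alternate starting with Δ_1 < 0, so by Sylvester's criterion Q is negative definite.

negative definite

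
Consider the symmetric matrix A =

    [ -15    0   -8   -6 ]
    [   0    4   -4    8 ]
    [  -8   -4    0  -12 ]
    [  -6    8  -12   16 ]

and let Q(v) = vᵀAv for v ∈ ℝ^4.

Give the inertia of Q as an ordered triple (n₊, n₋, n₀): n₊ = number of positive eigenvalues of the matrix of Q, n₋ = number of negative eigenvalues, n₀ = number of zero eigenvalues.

Row-reducing A symmetrically gives the diagonal entries -15, 4, 4/15, 0.
So there are 2 positive, 1 negative, 1 zero pivots.

(2, 1, 1)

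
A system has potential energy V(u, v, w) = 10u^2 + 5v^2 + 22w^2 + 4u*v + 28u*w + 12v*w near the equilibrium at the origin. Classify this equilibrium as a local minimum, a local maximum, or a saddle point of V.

The Hessian at the origin is H = [[20, 4, 28], [4, 10, 12], [28, 12, 44]].
Row-reducing H symmetrically gives the diagonal entries 20, 46/5, 8/23.
That gives 3 positive pivots.
H is positive definite, so the origin is a strict local minimum.

local minimum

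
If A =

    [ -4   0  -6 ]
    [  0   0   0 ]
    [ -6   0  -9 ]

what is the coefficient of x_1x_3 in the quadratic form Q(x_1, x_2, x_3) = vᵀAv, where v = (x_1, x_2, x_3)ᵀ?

The coefficient of x_1x_3 is A[1,3] + A[3,1] = 2·(-6) = -12.

-12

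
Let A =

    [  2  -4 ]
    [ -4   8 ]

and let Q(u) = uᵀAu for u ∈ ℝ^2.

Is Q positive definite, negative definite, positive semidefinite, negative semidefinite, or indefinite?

For the 2×2 matrix [[2, -4], [-4, 8]]: det = 2·8 − (-4)² = 0, trace = 10.
det = 0 so one eigenvalue is zero; the form is semidefinite with the sign of the trace.

positive semidefinite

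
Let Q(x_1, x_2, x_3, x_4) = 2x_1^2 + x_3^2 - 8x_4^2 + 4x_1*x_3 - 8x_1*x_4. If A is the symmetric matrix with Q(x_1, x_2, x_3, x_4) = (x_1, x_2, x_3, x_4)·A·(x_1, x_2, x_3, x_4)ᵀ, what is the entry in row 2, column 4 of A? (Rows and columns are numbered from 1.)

0

The coefficient of x_2·x_4 in Q is 0. For a symmetric A this equals A[2,4] + A[4,2] = 2·A[2,4].
So A[2,4] = 0/2 = 0.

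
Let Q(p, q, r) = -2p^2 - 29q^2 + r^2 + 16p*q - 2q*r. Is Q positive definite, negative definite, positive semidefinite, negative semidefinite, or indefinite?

indefinite

Write A = [[-2, 8, 0], [8, -29, -1], [0, -1, 1]].
Congruent diagonalization of A (simultaneous row and column reduction) yields pivots -2, 3, 2/3.
That gives 2 positive, 1 negative pivots.
Hence Q is indefinite.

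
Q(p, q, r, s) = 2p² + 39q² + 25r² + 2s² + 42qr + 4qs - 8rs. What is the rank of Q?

Write A = [[2, 0, 0, 0], [0, 39, 21, 2], [0, 21, 25, -4], [0, 2, -4, 2]].
An LDLᵀ factorisation of A has diagonal entries 2, 39, 178/13, 4/267.
Counting signs: 4 positive.
The rank is the number of nonzero pivots: 4.

4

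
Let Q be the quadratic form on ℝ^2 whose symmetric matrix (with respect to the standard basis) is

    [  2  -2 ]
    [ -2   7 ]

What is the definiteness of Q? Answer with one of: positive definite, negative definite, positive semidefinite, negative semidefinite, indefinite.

positive definite

For the 2×2 matrix [[2, -2], [-2, 7]]: det = 2·7 − (-2)² = 10, trace = 9.
det > 0 so both eigenvalues share the sign of the trace; trace = 9 > 0 ⇒ both positive.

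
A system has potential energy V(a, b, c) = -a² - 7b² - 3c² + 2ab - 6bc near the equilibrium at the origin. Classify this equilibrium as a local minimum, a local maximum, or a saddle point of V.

The Hessian at the origin is H = [[-2, 2, 0], [2, -14, -6], [0, -6, -6]].
Applying the same elementary operations to the rows and columns of H produces a congruent diagonal matrix with entries -2, -12, -3.
So there are 3 negative pivots.
H is negative definite, so the origin is a strict local maximum.

local maximum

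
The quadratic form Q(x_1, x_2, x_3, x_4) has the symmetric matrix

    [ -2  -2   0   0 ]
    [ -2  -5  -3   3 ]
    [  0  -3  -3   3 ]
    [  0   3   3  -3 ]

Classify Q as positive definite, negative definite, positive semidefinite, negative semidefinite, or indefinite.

negative semidefinite

Symmetric row and column elimination reduces A to a congruent diagonal form with pivots -2, -3, 0, 0.
That gives 2 negative, 2 zero pivots.
Hence Q is negative semidefinite.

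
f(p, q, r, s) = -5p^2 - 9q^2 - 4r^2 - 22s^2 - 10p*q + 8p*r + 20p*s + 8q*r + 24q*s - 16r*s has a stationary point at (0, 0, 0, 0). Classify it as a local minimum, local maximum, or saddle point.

local maximum

The Hessian at the origin is H = [[-10, -10, 8, 20], [-10, -18, 8, 24], [8, 8, -8, -16], [20, 24, -16, -44]].
Symmetric row and column elimination reduces H to a congruent diagonal form with pivots -10, -8, -8/5, -2.
That gives 4 negative pivots.
H is negative definite, so the origin is a strict local maximum.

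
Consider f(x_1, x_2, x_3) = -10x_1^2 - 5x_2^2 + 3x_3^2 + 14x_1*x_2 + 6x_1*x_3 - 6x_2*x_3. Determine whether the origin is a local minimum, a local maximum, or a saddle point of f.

The Hessian at the origin is H = [[-20, 14, 6], [14, -10, -6], [6, -6, 6]].
Congruent diagonalization of H (simultaneous row and column reduction) yields pivots -20, -1/5, 24.
That gives 1 positive, 2 negative pivots.
H is indefinite, so the origin is a saddle point.

saddle point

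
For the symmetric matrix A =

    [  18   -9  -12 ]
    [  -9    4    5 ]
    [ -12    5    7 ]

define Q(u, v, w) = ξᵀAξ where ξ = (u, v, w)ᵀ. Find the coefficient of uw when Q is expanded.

-24

The coefficient of uw is A[1,3] + A[3,1] = 2·(-12) = -24.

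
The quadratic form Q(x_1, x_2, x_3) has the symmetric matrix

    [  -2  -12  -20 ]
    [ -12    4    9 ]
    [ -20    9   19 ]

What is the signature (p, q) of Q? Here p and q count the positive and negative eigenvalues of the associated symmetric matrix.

Congruent diagonalization of A (simultaneous row and column reduction) yields pivots -2, 76, 3/76.
Counting signs: 2 positive, 1 negative.

(2, 1)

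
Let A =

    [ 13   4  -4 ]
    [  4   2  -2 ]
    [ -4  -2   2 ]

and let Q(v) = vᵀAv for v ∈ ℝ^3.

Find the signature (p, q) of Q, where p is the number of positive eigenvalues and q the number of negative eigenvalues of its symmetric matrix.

Applying the same elementary operations to the rows and columns of A produces a congruent diagonal matrix with entries 13, 10/13, 0.
So there are 2 positive, 1 zero pivots.

(2, 0)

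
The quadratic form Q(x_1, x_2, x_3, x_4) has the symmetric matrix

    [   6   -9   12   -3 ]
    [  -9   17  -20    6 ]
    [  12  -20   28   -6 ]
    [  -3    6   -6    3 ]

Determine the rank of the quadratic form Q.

Applying the same elementary operations to the rows and columns of A produces a congruent diagonal matrix with entries 6, 7/2, 20/7, 3/5.
Counting signs: 4 positive.
The rank is the number of nonzero pivots: 4.

4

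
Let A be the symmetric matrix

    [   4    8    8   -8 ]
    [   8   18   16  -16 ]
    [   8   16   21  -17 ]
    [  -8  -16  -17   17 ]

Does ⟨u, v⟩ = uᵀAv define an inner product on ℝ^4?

Symmetric row and column elimination reduces A to a congruent diagonal form with pivots 4, 2, 5, 4/5.
So there are 4 positive pivots.
Hence Q is positive definite.
⟨·,·⟩ is an inner product exactly when A is positive definite.

yes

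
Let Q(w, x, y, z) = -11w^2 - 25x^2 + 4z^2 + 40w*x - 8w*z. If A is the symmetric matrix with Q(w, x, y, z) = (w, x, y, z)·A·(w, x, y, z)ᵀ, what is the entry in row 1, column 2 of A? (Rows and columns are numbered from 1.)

The coefficient of w·x in Q is 40. For a symmetric A this equals A[1,2] + A[2,1] = 2·A[1,2].
So A[1,2] = 40/2 = 20.

20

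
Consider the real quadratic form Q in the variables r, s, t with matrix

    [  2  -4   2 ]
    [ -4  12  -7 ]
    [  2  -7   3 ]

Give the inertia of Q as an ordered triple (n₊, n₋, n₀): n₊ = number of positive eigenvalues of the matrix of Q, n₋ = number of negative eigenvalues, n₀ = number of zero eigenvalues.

An LDLᵀ factorisation of A has diagonal entries 2, 4, -5/4.
So there are 2 positive, 1 negative pivots.

(2, 1, 0)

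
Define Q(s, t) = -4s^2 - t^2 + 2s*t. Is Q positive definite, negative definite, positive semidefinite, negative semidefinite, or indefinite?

negative definite

The associated matrix is A = [[-4, 1], [1, -1]].
Symmetric row and column elimination reduces A to a congruent diagonal form with pivots -4, -3/4.
That gives 2 negative pivots.
Hence Q is negative definite.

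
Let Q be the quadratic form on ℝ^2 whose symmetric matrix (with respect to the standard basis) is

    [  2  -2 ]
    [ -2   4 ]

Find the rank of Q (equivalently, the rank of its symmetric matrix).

2

Applying the same elementary operations to the rows and columns of A produces a congruent diagonal matrix with entries 2, 2.
So there are 2 positive pivots.
The rank is the number of nonzero pivots: 2.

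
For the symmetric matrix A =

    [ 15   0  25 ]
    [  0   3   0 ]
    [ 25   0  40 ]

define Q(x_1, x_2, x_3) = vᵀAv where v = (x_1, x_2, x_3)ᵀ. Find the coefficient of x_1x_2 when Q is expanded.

0

The coefficient of x_1x_2 is A[1,2] + A[2,1] = 2·0 = 0.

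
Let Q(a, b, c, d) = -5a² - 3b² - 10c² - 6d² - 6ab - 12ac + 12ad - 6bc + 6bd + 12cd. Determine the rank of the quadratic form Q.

Write A = [[-5, -3, -6, 6], [-3, -3, -3, 3], [-6, -3, -10, 6], [6, 3, 6, -6]].
Symmetric row and column elimination reduces A to a congruent diagonal form with pivots -5, -6/5, -5/2, 12/5.
Counting signs: 1 positive, 3 negative.
The rank is the number of nonzero pivots: 4.

4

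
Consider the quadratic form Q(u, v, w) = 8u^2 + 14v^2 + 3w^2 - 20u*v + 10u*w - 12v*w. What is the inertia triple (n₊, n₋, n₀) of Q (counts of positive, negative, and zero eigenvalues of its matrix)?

(2, 1, 0)

The associated matrix is A = [[8, -10, 5], [-10, 14, -6], [5, -6, 3]].
Symmetric row and column elimination reduces A to a congruent diagonal form with pivots 8, 3/2, -1/6.
So there are 2 positive, 1 negative pivots.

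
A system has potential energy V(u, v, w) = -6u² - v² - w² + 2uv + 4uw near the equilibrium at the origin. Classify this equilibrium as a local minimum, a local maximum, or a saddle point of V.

local maximum

The Hessian at the origin is H = [[-12, 2, 4], [2, -2, 0], [4, 0, -2]].
Symmetric row and column elimination reduces H to a congruent diagonal form with pivots -12, -5/3, -2/5.
Counting signs: 3 negative.
H is negative definite, so the origin is a strict local maximum.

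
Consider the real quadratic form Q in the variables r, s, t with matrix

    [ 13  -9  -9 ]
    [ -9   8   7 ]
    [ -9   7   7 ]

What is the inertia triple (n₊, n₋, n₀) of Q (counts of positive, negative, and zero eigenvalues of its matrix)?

(3, 0, 0)

Applying the same elementary operations to the rows and columns of A produces a congruent diagonal matrix with entries 13, 23/13, 10/23.
So there are 3 positive pivots.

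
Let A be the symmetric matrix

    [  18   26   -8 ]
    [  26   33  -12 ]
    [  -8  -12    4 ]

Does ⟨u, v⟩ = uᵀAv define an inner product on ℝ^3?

no

Congruent diagonalization of A (simultaneous row and column reduction) yields pivots 18, -41/9, 20/41.
So there are 2 positive, 1 negative pivots.
Hence Q is indefinite.
⟨·,·⟩ is an inner product exactly when A is positive definite.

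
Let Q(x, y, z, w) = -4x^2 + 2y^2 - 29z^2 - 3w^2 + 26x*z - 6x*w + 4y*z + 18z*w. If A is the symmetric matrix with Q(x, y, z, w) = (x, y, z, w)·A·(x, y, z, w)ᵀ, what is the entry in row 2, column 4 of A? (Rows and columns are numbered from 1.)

The coefficient of y·w in Q is 0. For a symmetric A this equals A[2,4] + A[4,2] = 2·A[2,4].
So A[2,4] = 0/2 = 0.

0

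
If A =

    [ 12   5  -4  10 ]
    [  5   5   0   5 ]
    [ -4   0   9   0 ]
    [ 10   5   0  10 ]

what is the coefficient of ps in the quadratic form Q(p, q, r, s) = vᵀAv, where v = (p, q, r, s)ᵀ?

The coefficient of ps is A[1,4] + A[4,1] = 2·10 = 20.

20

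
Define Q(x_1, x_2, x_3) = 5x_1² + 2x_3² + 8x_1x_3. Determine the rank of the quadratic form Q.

The symmetric matrix is A = [[5, 0, 4], [0, 0, 0], [4, 0, 2]].
Congruent diagonalization of A (simultaneous row and column reduction) yields pivots 5, 0, -6/5.
That gives 1 positive, 1 negative, 1 zero pivots.
The rank is the number of nonzero pivots: 2.

2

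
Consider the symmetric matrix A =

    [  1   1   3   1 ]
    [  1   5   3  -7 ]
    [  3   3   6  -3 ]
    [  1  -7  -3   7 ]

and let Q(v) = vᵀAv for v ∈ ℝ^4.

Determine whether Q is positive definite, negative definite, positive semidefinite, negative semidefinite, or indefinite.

Row-reducing A symmetrically gives the diagonal entries 1, 4, -3, 2.
That gives 3 positive, 1 negative pivots.
Hence Q is indefinite.

indefinite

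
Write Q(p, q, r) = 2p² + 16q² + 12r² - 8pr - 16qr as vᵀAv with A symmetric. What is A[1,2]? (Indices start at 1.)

0

The coefficient of p·q in Q is 0. For a symmetric A this equals A[1,2] + A[2,1] = 2·A[1,2].
So A[1,2] = 0/2 = 0.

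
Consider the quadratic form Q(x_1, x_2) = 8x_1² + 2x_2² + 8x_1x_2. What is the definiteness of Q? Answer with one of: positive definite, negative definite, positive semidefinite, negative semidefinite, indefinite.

positive semidefinite

The symmetric matrix of Q is [[8, 4], [4, 2]].
For the 2×2 matrix [[8, 4], [4, 2]]: det = 8·2 − (4)² = 0, trace = 10.
det = 0 so one eigenvalue is zero; the form is semidefinite with the sign of the trace.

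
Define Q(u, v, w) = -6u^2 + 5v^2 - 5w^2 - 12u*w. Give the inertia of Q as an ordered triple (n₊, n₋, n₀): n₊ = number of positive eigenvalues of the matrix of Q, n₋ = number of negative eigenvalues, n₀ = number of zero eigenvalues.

(2, 1, 0)

Write A = [[-6, 0, -6], [0, 5, 0], [-6, 0, -5]].
Congruent diagonalization of A (simultaneous row and column reduction) yields pivots -6, 5, 1.
That gives 2 positive, 1 negative pivots.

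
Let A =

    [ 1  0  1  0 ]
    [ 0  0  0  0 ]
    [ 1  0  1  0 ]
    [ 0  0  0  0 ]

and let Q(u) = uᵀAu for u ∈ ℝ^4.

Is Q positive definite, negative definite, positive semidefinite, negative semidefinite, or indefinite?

Row-reducing A symmetrically gives the diagonal entries 1, 0, 0, 0.
That gives 1 positive, 3 zero pivots.
Hence Q is positive semidefinite.

positive semidefinite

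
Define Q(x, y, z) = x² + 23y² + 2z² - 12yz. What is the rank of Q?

The associated matrix is A = [[1, 0, 0], [0, 23, -6], [0, -6, 2]].
Row-reducing A symmetrically gives the diagonal entries 1, 23, 10/23.
Counting signs: 3 positive.
The rank is the number of nonzero pivots: 3.

3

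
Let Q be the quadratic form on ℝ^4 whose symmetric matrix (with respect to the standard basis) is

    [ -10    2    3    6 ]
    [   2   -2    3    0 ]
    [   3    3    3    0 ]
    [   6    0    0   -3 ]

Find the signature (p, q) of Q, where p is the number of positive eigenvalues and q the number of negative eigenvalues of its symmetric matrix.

(1, 3)

Congruent diagonalization of A (simultaneous row and column reduction) yields pivots -10, -8/5, 12, -3/16.
That gives 1 positive, 3 negative pivots.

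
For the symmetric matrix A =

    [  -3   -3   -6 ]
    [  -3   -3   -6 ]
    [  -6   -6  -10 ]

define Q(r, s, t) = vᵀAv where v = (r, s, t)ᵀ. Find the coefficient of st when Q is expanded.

-12

The coefficient of st is A[2,3] + A[3,2] = 2·(-6) = -12.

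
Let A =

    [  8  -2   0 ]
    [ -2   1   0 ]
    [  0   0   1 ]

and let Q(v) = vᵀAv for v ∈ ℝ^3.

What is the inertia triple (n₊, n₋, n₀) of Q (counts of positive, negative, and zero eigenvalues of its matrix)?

(3, 0, 0)

An LDLᵀ factorisation of A has diagonal entries 8, 1/2, 1.
So there are 3 positive pivots.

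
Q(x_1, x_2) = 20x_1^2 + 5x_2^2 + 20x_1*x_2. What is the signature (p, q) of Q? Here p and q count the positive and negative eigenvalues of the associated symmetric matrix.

(1, 0)

The associated matrix is A = [[20, 10], [10, 5]].
Row-reducing A symmetrically gives the diagonal entries 20, 0.
That gives 1 positive, 1 zero pivots.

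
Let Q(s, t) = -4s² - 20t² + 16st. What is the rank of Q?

2

Write A = [[-4, 8], [8, -20]].
Row-reducing A symmetrically gives the diagonal entries -4, -4.
That gives 2 negative pivots.
The rank is the number of nonzero pivots: 2.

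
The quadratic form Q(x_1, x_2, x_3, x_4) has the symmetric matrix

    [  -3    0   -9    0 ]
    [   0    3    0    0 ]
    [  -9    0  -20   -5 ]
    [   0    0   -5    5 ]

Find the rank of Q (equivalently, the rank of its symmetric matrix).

Applying the same elementary operations to the rows and columns of A produces a congruent diagonal matrix with entries -3, 3, 7, 10/7.
So there are 3 positive, 1 negative pivots.
The rank is the number of nonzero pivots: 4.

4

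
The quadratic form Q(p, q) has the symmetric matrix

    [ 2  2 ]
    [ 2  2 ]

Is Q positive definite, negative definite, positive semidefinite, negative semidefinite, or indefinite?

For the 2×2 matrix [[2, 2], [2, 2]]: det = 2·2 − (2)² = 0, trace = 4.
det = 0 so one eigenvalue is zero; the form is semidefinite with the sign of the trace.

positive semidefinite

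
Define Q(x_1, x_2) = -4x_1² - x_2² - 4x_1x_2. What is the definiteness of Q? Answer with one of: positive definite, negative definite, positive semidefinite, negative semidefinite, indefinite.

negative semidefinite

The associated matrix is A = [[-4, -2], [-2, -1]].
Symmetric row and column elimination reduces A to a congruent diagonal form with pivots -4, 0.
That gives 1 negative, 1 zero pivots.
Hence Q is negative semidefinite.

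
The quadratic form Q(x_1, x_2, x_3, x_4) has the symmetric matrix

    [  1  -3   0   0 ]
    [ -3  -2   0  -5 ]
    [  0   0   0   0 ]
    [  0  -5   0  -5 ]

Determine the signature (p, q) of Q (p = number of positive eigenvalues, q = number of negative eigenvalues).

(1, 2)

Congruent diagonalization of A (simultaneous row and column reduction) yields pivots 1, -11, 0, -30/11.
So there are 1 positive, 2 negative, 1 zero pivots.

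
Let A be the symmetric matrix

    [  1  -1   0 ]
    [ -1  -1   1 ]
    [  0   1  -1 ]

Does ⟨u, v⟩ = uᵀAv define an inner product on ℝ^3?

no

Congruent diagonalization of A (simultaneous row and column reduction) yields pivots 1, -2, -1/2.
That gives 1 positive, 2 negative pivots.
Hence Q is indefinite.
⟨·,·⟩ is an inner product exactly when A is positive definite.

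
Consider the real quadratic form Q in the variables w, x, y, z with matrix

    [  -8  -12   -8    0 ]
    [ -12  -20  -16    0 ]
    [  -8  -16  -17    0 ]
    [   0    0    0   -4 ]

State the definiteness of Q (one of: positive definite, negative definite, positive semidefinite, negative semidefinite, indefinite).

Applying the same elementary operations to the rows and columns of A produces a congruent diagonal matrix with entries -8, -2, -1, -4.
Counting signs: 4 negative.
Hence Q is negative definite.

negative definite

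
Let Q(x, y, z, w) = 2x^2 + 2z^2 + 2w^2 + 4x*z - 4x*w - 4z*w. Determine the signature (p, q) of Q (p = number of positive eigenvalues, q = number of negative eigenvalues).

(1, 0)

Write A = [[2, 0, 2, -2], [0, 0, 0, 0], [2, 0, 2, -2], [-2, 0, -2, 2]].
Row-reducing A symmetrically gives the diagonal entries 2, 0, 0, 0.
Counting signs: 1 positive, 3 zero.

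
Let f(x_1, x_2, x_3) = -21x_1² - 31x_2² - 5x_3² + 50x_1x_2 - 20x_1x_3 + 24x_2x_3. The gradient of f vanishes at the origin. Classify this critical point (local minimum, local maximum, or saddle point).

The Hessian at the origin is H = [[-42, 50, -20], [50, -62, 24], [-20, 24, -10]].
Row-reducing H symmetrically gives the diagonal entries -42, -52/21, -6/13.
That gives 3 negative pivots.
H is negative definite, so the origin is a strict local maximum.

local maximum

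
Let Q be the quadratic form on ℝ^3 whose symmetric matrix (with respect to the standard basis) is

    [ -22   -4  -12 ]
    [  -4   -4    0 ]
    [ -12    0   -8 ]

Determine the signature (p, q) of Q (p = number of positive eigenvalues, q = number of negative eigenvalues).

(0, 2)

Symmetric row and column elimination reduces A to a congruent diagonal form with pivots -22, -36/11, 0.
So there are 2 negative, 1 zero pivots.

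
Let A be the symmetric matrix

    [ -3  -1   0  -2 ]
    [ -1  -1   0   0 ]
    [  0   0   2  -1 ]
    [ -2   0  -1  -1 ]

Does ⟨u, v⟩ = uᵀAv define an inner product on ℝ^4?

An LDLᵀ factorisation of A has diagonal entries -3, -2/3, 2, 1/2.
So there are 2 positive, 2 negative pivots.
Hence Q is indefinite.
⟨·,·⟩ is an inner product exactly when A is positive definite.

no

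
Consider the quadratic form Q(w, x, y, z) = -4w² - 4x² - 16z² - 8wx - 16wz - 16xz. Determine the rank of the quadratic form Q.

The symmetric matrix is A = [[-4, -4, 0, -8], [-4, -4, 0, -8], [0, 0, 0, 0], [-8, -8, 0, -16]].
Applying the same elementary operations to the rows and columns of A produces a congruent diagonal matrix with entries -4, 0, 0, 0.
That gives 1 negative, 3 zero pivots.
The rank is the number of nonzero pivots: 1.

1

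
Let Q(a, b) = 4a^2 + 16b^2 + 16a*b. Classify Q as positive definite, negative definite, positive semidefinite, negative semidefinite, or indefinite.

positive semidefinite

The associated matrix is A = [[4, 8], [8, 16]].
Applying the same elementary operations to the rows and columns of A produces a congruent diagonal matrix with entries 4, 0.
That gives 1 positive, 1 zero pivots.
Hence Q is positive semidefinite.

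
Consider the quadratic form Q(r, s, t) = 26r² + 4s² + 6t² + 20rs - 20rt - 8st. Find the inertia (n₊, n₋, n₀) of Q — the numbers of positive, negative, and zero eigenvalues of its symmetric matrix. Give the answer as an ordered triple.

The symmetric matrix is A = [[26, 10, -10], [10, 4, -4], [-10, -4, 6]].
Applying the same elementary operations to the rows and columns of A produces a congruent diagonal matrix with entries 26, 2/13, 2.
That gives 3 positive pivots.

(3, 0, 0)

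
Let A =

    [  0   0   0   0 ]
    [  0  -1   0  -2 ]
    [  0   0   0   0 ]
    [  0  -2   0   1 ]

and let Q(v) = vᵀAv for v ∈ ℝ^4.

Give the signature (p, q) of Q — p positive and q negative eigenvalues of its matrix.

(1, 1)

Symmetric row and column elimination reduces A to a congruent diagonal form with pivots 0, -1, 0, 5.
That gives 1 positive, 1 negative, 2 zero pivots.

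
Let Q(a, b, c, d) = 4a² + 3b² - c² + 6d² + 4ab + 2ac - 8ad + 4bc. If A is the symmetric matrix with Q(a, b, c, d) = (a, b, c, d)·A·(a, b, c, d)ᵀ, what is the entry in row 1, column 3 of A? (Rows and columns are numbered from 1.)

1

The coefficient of a·c in Q is 2. For a symmetric A this equals A[1,3] + A[3,1] = 2·A[1,3].
So A[1,3] = 2/2 = 1.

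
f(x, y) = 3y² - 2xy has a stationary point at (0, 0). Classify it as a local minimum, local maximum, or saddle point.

saddle point

The Hessian at the origin is H = [[0, -2], [-2, 6]].
det H = 0·6 − (-2)² = -4 < 0, so H is indefinite.
Therefore the origin is a saddle point.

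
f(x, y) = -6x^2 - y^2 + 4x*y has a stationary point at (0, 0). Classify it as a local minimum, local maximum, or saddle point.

The Hessian at the origin is H = [[-12, 4], [4, -2]].
det H = -12·-2 − (4)² = 8 > 0 and H[1,1] = -12 < 0, so H is negative definite.
Therefore the origin is a local maximum.

local maximum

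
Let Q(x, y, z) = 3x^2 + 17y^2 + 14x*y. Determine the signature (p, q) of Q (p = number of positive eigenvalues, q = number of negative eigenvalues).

The associated matrix is A = [[3, 7, 0], [7, 17, 0], [0, 0, 0]].
Row-reducing A symmetrically gives the diagonal entries 3, 2/3, 0.
So there are 2 positive, 1 zero pivots.

(2, 0)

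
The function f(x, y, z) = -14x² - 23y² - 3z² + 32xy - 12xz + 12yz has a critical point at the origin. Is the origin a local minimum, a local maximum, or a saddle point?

local maximum

The Hessian at the origin is H = [[-28, 32, -12], [32, -46, 12], [-12, 12, -6]].
Applying the same elementary operations to the rows and columns of H produces a congruent diagonal matrix with entries -28, -66/7, -6/11.
Counting signs: 3 negative.
H is negative definite, so the origin is a strict local maximum.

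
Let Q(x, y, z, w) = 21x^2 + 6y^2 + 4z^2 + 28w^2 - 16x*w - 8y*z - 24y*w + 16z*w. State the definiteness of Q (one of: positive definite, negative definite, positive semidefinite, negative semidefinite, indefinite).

The symmetric matrix of Q is A = [[21, 0, 0, -8], [0, 6, -4, -12], [0, -4, 4, 8], [-8, -12, 8, 28]].
Leading principal minors: Δ_1 = 21, Δ_2 = 126, Δ_3 = 168, Δ_4 = 160.
All leading principal minors are positive, so by Sylvester's criterion Q is positive definite.

positive definite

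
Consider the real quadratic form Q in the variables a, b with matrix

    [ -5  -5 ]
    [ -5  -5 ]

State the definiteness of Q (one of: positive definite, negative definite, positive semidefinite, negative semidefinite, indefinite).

Applying the same elementary operations to the rows and columns of A produces a congruent diagonal matrix with entries -5, 0.
So there are 1 negative, 1 zero pivots.
Hence Q is negative semidefinite.

negative semidefinite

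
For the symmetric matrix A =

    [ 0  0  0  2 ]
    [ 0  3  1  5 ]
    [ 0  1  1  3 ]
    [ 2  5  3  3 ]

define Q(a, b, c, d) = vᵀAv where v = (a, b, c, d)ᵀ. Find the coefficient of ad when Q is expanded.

4

The coefficient of ad is A[1,4] + A[4,1] = 2·2 = 4.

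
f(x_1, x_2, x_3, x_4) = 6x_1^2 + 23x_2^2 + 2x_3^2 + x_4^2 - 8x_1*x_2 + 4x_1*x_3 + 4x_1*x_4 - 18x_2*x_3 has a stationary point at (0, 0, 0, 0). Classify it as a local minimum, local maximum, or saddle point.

saddle point

The Hessian at the origin is H = [[12, -8, 4, 4], [-8, 46, -18, 0], [4, -18, 4, 0], [4, 0, 0, 2]].
Row-reducing H symmetrically gives the diagonal entries 12, 122/3, -190/61, 10/19.
So there are 3 positive, 1 negative pivots.
H is indefinite, so the origin is a saddle point.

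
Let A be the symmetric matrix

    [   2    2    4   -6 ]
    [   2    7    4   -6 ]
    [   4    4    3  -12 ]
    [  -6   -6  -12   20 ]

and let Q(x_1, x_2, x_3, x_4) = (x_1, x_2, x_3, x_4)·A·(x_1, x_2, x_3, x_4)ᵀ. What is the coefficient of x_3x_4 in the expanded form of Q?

The coefficient of x_3x_4 is A[3,4] + A[4,3] = 2·(-12) = -24.

-24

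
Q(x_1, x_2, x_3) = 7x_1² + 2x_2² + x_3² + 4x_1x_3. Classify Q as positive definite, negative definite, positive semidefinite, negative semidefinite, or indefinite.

positive definite

The associated matrix is A = [[7, 0, 2], [0, 2, 0], [2, 0, 1]].
An LDLᵀ factorisation of A has diagonal entries 7, 2, 3/7.
That gives 3 positive pivots.
Hence Q is positive definite.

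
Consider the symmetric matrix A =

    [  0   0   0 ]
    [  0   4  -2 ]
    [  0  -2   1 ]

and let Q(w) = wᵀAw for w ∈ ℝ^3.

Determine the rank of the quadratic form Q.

Applying the same elementary operations to the rows and columns of A produces a congruent diagonal matrix with entries 0, 4, 0.
So there are 1 positive, 2 zero pivots.
The rank is the number of nonzero pivots: 1.

1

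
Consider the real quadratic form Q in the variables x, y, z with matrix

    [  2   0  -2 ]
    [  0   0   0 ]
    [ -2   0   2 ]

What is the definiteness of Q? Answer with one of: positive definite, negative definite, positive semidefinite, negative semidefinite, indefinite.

Applying the same elementary operations to the rows and columns of A produces a congruent diagonal matrix with entries 2, 0, 0.
Counting signs: 1 positive, 2 zero.
Hence Q is positive semidefinite.

positive semidefinite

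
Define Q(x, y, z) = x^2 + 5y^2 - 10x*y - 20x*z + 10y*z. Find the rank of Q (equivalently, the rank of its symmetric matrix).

3

The associated matrix is A = [[1, -5, -10], [-5, 5, 5], [-10, 5, 0]].
Applying the same elementary operations to the rows and columns of A produces a congruent diagonal matrix with entries 1, -20, 5/4.
That gives 2 positive, 1 negative pivots.
The rank is the number of nonzero pivots: 3.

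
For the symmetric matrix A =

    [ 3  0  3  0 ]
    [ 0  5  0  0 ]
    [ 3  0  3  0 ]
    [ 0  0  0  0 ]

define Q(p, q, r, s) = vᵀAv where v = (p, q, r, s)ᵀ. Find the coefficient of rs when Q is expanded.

0

The coefficient of rs is A[3,4] + A[4,3] = 2·0 = 0.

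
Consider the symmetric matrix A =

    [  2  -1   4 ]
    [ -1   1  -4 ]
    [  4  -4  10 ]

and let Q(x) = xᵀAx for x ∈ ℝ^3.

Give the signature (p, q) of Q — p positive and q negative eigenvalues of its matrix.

Symmetric row and column elimination reduces A to a congruent diagonal form with pivots 2, 1/2, -6.
Counting signs: 2 positive, 1 negative.

(2, 1)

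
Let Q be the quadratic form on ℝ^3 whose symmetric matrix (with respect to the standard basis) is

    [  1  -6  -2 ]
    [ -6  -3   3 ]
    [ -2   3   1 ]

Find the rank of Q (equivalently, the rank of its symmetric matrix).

3

Row-reducing A symmetrically gives the diagonal entries 1, -39, -12/13.
Counting signs: 1 positive, 2 negative.
The rank is the number of nonzero pivots: 3.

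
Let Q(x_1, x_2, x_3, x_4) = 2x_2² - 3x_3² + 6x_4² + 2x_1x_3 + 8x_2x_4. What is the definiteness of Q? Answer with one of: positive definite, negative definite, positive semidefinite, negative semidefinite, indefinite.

indefinite

The symmetric matrix is A = [[0, 0, 1, 0], [0, 2, 0, 4], [1, 0, -3, 0], [0, 4, 0, 6]].
A is congruent to a diagonal matrix with 2 positive, 2 negative and 0 zero entries, so Q is indefinite.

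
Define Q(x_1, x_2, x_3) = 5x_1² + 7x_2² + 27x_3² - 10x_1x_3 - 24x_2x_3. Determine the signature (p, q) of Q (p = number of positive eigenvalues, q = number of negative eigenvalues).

(3, 0)

Write A = [[5, 0, -5], [0, 7, -12], [-5, -12, 27]].
Congruent diagonalization of A (simultaneous row and column reduction) yields pivots 5, 7, 10/7.
Counting signs: 3 positive.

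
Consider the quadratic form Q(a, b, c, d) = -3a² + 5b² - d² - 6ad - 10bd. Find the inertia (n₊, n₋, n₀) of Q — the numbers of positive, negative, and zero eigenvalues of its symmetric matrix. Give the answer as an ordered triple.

The symmetric matrix is A = [[-3, 0, 0, -3], [0, 5, 0, -5], [0, 0, 0, 0], [-3, -5, 0, -1]].
Congruent diagonalization of A (simultaneous row and column reduction) yields pivots -3, 5, 0, -3.
Counting signs: 1 positive, 2 negative, 1 zero.

(1, 2, 1)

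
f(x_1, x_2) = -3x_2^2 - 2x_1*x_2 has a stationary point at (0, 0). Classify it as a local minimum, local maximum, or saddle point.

The Hessian at the origin is H = [[0, -2], [-2, -6]].
det H = 0·-6 − (-2)² = -4 < 0, so H is indefinite.
Therefore the origin is a saddle point.

saddle point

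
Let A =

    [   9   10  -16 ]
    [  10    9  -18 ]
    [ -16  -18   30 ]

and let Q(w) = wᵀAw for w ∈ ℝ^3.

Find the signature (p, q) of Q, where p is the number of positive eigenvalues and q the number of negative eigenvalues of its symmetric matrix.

(2, 1)

Congruent diagonalization of A (simultaneous row and column reduction) yields pivots 9, -19/9, 30/19.
That gives 2 positive, 1 negative pivots.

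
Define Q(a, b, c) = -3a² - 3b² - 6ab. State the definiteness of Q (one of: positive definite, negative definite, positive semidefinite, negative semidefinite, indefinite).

negative semidefinite

Write A = [[-3, -3, 0], [-3, -3, 0], [0, 0, 0]].
Row-reducing A symmetrically gives the diagonal entries -3, 0, 0.
So there are 1 negative, 2 zero pivots.
Hence Q is negative semidefinite.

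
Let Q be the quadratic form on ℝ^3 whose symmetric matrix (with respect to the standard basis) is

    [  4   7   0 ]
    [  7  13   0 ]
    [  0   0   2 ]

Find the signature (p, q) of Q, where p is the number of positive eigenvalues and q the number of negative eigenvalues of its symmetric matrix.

(3, 0)

An LDLᵀ factorisation of A has diagonal entries 4, 3/4, 2.
That gives 3 positive pivots.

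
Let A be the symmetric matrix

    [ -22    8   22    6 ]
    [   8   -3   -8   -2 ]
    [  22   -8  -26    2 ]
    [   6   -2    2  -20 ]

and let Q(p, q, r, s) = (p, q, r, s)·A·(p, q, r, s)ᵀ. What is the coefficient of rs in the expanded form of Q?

The coefficient of rs is A[3,4] + A[4,3] = 2·2 = 4.

4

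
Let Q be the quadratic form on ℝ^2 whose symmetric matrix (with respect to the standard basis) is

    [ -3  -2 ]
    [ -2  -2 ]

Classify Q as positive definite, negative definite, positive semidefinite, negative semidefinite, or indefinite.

For the 2×2 matrix [[-3, -2], [-2, -2]]: det = -3·-2 − (-2)² = 2, trace = -5.
det > 0 so both eigenvalues share the sign of the trace; trace = -5 < 0 ⇒ both negative.

negative definite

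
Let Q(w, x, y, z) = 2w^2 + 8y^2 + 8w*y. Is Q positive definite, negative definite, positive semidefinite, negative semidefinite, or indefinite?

The symmetric matrix is A = [[2, 0, 4, 0], [0, 0, 0, 0], [4, 0, 8, 0], [0, 0, 0, 0]].
Row-reducing A symmetrically gives the diagonal entries 2, 0, 0, 0.
So there are 1 positive, 3 zero pivots.
Hence Q is positive semidefinite.

positive semidefinite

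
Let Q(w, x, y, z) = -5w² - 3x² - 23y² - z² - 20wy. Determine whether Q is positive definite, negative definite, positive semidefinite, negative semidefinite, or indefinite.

negative definite

The symmetric matrix of Q is A = [[-5, 0, -10, 0], [0, -3, 0, 0], [-10, 0, -23, 0], [0, 0, 0, -1]].
Leading principal minors: Δ_1 = -5, Δ_2 = 15, Δ_3 = -45, Δ_4 = 45.
The signs alternate starting with Δ_1 < 0, so by Sylvester's criterion Q is negative definite.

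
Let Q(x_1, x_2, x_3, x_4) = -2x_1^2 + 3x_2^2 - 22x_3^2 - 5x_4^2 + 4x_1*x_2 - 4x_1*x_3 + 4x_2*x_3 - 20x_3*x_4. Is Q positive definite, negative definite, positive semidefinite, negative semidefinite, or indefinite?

indefinite

Write A = [[-2, 2, -2, 0], [2, 3, 2, 0], [-2, 2, -22, -10], [0, 0, -10, -5]].
Symmetric row and column elimination reduces A to a congruent diagonal form with pivots -2, 5, -20, 0.
So there are 1 positive, 2 negative, 1 zero pivots.
Hence Q is indefinite.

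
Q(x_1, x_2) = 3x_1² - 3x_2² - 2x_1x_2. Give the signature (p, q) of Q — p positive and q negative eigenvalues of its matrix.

The symmetric matrix is A = [[3, -1], [-1, -3]].
Row-reducing A symmetrically gives the diagonal entries 3, -10/3.
So there are 1 positive, 1 negative pivots.

(1, 1)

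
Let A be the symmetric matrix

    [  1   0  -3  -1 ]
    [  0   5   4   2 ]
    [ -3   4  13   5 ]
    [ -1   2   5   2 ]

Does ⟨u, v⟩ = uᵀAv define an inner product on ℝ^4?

Congruent diagonalization of A (simultaneous row and column reduction) yields pivots 1, 5, 4/5, 0.
That gives 3 positive, 1 zero pivots.
Hence Q is positive semidefinite.
⟨·,·⟩ is an inner product exactly when A is positive definite.

no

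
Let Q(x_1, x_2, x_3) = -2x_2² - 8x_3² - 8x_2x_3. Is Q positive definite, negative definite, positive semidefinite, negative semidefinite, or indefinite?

negative semidefinite

Write A = [[0, 0, 0], [0, -2, -4], [0, -4, -8]].
Symmetric row and column elimination reduces A to a congruent diagonal form with pivots 0, -2, 0.
Counting signs: 1 negative, 2 zero.
Hence Q is negative semidefinite.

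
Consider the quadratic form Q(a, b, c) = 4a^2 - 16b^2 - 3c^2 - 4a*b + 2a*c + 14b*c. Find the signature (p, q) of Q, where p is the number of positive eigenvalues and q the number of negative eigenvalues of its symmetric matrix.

Write A = [[4, -2, 1], [-2, -16, 7], [1, 7, -3]].
An LDLᵀ factorisation of A has diagonal entries 4, -17, 1/17.
That gives 2 positive, 1 negative pivots.

(2, 1)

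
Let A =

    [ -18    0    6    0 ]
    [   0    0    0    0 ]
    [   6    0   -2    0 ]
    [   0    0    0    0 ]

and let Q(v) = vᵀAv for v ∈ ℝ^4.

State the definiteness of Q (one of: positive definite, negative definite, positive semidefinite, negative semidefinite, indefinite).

Applying the same elementary operations to the rows and columns of A produces a congruent diagonal matrix with entries -18, 0, 0, 0.
So there are 1 negative, 3 zero pivots.
Hence Q is negative semidefinite.

negative semidefinite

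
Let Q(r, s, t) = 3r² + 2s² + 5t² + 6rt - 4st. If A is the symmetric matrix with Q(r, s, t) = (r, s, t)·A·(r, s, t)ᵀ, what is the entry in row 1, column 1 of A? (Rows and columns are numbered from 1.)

3

The coefficient of r² in Q is 3, and that is exactly A[1,1].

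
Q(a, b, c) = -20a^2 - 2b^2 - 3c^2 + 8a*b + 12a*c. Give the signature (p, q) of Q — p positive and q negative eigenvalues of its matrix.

Write A = [[-20, 4, 6], [4, -2, 0], [6, 0, -3]].
Applying the same elementary operations to the rows and columns of A produces a congruent diagonal matrix with entries -20, -6/5, 0.
So there are 2 negative, 1 zero pivots.

(0, 2)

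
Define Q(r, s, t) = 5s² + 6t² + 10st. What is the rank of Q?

2

Write A = [[0, 0, 0], [0, 5, 5], [0, 5, 6]].
Congruent diagonalization of A (simultaneous row and column reduction) yields pivots 0, 5, 1.
So there are 2 positive, 1 zero pivots.
The rank is the number of nonzero pivots: 2.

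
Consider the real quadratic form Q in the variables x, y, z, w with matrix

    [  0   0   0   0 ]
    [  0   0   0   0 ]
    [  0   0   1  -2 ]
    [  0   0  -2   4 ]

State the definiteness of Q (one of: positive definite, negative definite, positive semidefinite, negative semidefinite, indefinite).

positive semidefinite

Congruent diagonalization of A (simultaneous row and column reduction) yields pivots 0, 0, 1, 0.
Counting signs: 1 positive, 3 zero.
Hence Q is positive semidefinite.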